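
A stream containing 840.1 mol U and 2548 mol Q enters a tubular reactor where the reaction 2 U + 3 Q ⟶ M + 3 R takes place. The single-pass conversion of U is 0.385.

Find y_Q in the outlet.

0.639

U reacted = 0.385 × 840.1 = 323.4 mol; ν_U = −2, so ξ = 323.4/2 = 161.7 mol.
Outlet amounts (n = n₀ + ν ξ):
  U: 840.1 − 2(161.7) = 516.7
  Q: 2548 − 3(161.7) = 2063
  M: 0 + 1(161.7) = 161.7
  R: 0 + 3(161.7) = 485.2
Total out = 3226 mol; y_Q = 2063 / 3226 = 0.6394.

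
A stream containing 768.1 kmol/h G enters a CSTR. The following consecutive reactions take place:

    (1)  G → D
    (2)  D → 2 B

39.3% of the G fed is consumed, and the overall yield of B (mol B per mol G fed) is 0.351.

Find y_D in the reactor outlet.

0.185

Conversion of G: G consumed = 1ξ₁ = 0.393 × 768.1 → ξ₁ = 301.9 kmol/h.
Yield of B: 2ξ₂ / 768.1 = 0.351 → ξ₂ = 134.8 kmol/h.
Outlet amounts (n = n₀ + Σ ν·ξ):
  G: 768.1 − 1(301.9) = 466.2
  D: 0 + 1(301.9) − 1(134.8) = 167.1
  B: 0 + 2(134.8) = 269.6
Total out = 902.9 kmol/h; y_D = 167.1 / 902.9 = 0.185.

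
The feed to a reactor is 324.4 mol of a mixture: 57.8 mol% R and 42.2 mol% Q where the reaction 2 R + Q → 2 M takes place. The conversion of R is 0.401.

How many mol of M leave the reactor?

R reacted = 0.401 × 187.5 = 75.19 mol; ν_R = −2, so ξ = 75.19/2 = 37.59 mol.
Outlet amounts (n = n₀ + ν ξ):
  R: 187.5 − 2(37.59) = 112.3
  Q: 136.9 − 1(37.59) = 99.3
  M: 0 + 2(37.59) = 75.19

75.2 mol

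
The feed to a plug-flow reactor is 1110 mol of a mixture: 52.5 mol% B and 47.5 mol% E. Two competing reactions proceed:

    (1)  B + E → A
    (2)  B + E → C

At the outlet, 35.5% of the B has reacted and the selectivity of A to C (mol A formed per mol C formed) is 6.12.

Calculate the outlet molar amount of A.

Conversion of B: B consumed = 0.355 × 582.8 = 206.9 mol = 1ξ₁ + 1ξ₂.
Selectivity: 1ξ₁ / (1ξ₂) = 6.12 → ξ₁ = 6.12 ξ₂.
Substitute: (1·6.12 + 1) ξ₂ = 206.9 → ξ₂ = 29.06 mol, ξ₁ = 177.8 mol.
Outlet amounts (n = n₀ + Σ ν·ξ):
  B: 582.8 − 1(177.8) − 1(29.06) = 375.9
  E: 527.2 − 1(177.8) − 1(29.06) = 320.4
  A: 0 + 1(177.8) = 177.8
  C: 0 + 1(29.06) = 29.06

178 mol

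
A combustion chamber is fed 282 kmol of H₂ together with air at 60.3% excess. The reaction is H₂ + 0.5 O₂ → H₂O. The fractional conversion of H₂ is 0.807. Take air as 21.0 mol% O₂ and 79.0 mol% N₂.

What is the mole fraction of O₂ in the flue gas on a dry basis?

Stoichiometric O₂ = 0.5 × 282 = 141 kmol; O₂ fed = 141 × 1.603 = 226 kmol.
N₂ fed = 226 × 79/21 = 850.3 kmol.
Fuel reacted = 0.807 × 282 → ξ = 227.6 kmol.
Outlet (n = n₀ + ν ξ):
  H₂: 282 − 1(227.6) = 54.43
  O₂: 226 − 0.5(227.6) = 112.2
  N₂: 850.3 (inert)
  H₂O: 0 + 1(227.6) = 227.6
Dry total = 1017 kmol; y_O₂ (dry) = 112.2 / 1017 = 0.1104.

0.11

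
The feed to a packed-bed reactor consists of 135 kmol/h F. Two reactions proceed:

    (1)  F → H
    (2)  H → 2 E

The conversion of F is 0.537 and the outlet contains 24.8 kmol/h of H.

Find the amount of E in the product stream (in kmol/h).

Conversion of F: F consumed = 1ξ₁ = 0.537 × 135 → ξ₁ = 72.5 kmol/h.
H balance: n_H = 0 + 1ξ₁ − 1ξ₂ = 24.8 → ξ₂ = (1·72.5 − 24.8)/1 = 47.7 kmol/h.
Outlet amounts (n = n₀ + Σ ν·ξ):
  F: 135 − 1(72.5) = 62.5
  H: 0 + 1(72.5) − 1(47.7) = 24.8
  E: 0 + 2(47.7) = 95.39

95.4 kmol/h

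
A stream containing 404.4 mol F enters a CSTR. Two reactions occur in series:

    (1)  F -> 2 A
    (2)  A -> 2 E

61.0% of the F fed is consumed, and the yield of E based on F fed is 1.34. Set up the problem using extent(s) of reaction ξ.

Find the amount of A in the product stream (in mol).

222 mol

Conversion of F: F consumed = 1ξ₁ = 0.61 × 404.4 → ξ₁ = 246.7 mol.
Yield of E: 2ξ₂ / 404.4 = 1.34 → ξ₂ = 270.9 mol.
Outlet amounts (n = n₀ + Σ ν·ξ):
  F: 404.4 − 1(246.7) = 157.7
  A: 0 + 2(246.7) − 1(270.9) = 222.4
  E: 0 + 2(270.9) = 541.9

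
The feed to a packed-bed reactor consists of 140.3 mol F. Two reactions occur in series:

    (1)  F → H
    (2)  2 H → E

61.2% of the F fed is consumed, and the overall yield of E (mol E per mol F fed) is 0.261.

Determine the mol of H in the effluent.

Conversion of F: F consumed = 1ξ₁ = 0.612 × 140.3 → ξ₁ = 85.86 mol.
Yield of E: 1ξ₂ / 140.3 = 0.261 → ξ₂ = 36.62 mol.
Outlet amounts (n = n₀ + Σ ν·ξ):
  F: 140.3 − 1(85.86) = 54.44
  H: 0 + 1(85.86) − 2(36.62) = 12.63
  E: 0 + 1(36.62) = 36.62

12.6 mol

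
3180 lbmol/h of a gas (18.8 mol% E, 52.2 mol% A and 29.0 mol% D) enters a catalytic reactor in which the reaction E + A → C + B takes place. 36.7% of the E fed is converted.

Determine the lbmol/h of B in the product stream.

E reacted = 0.367 × 597.8 = 219.4 lbmol/h; ν_E = −1, so ξ = 219.4/1 = 219.4 lbmol/h.
Outlet amounts (n = n₀ + ν ξ):
  E: 597.8 − 1(219.4) = 378.4
  A: 1660 − 1(219.4) = 1441
  C: 0 + 1(219.4) = 219.4
  B: 0 + 1(219.4) = 219.4
  D: 922.2 (inert)

219 lbmol/h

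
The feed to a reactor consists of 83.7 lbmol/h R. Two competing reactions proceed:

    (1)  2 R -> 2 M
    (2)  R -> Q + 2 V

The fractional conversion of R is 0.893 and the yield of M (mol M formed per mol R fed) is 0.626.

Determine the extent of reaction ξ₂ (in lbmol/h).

Yield of M: 2ξ₁ / 83.7 = 0.626 → ξ₁ = 26.2 lbmol/h.
Conversion of R: 2ξ₁ + 1ξ₂ = 0.893 × 83.7 = 74.74 → ξ₂ = 22.35 lbmol/h.
Outlet amounts (n = n₀ + Σ ν·ξ):
  R: 83.7 − 2(26.2) − 1(22.35) = 8.956
  M: 0 + 2(26.2) = 52.4
  Q: 0 + 1(22.35) = 22.35
  V: 0 + 2(22.35) = 44.7

ξ₂ = 22.3 lbmol/h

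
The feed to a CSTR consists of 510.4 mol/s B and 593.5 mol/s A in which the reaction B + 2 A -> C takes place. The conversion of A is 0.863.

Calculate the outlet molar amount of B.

254 mol/s

A reacted = 0.863 × 593.5 = 512.2 mol/s; ν_A = −2, so ξ = 512.2/2 = 256.1 mol/s.
Outlet amounts (n = n₀ + ν ξ):
  B: 510.4 − 1(256.1) = 254.3
  A: 593.5 − 2(256.1) = 81.31
  C: 0 + 1(256.1) = 256.1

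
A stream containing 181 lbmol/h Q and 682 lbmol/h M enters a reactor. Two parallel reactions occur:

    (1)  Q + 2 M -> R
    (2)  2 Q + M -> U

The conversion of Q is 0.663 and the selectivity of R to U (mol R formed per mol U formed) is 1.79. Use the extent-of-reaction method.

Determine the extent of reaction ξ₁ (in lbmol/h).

Conversion of Q: Q consumed = 0.663 × 181 = 120 lbmol/h = 1ξ₁ + 2ξ₂.
Selectivity: 1ξ₁ / (1ξ₂) = 1.79 → ξ₁ = 1.79 ξ₂.
Substitute: (1·1.79 + 2) ξ₂ = 120 → ξ₂ = 31.66 lbmol/h, ξ₁ = 56.68 lbmol/h.
Outlet amounts (n = n₀ + Σ ν·ξ):
  Q: 181 − 1(56.68) − 2(31.66) = 61
  M: 682 − 2(56.68) − 1(31.66) = 537
  R: 0 + 1(56.68) = 56.68
  U: 0 + 1(31.66) = 31.66

ξ₁ = 56.7 lbmol/h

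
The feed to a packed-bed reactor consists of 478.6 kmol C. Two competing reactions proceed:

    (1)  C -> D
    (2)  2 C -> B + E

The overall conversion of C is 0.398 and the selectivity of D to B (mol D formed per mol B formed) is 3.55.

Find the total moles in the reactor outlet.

Conversion of C: C consumed = 0.398 × 478.6 = 190.5 kmol = 1ξ₁ + 2ξ₂.
Selectivity: 1ξ₁ / (1ξ₂) = 3.55 → ξ₁ = 3.55 ξ₂.
Substitute: (1·3.55 + 2) ξ₂ = 190.5 → ξ₂ = 34.32 kmol, ξ₁ = 121.8 kmol.
Outlet amounts (n = n₀ + Σ ν·ξ):
  C: 478.6 − 1(121.8) − 2(34.32) = 288.1
  D: 0 + 1(121.8) = 121.8
  B: 0 + 1(34.32) = 34.32
  E: 0 + 1(34.32) = 34.32
Total out = 288.1 + 121.8 + 34.32 + 34.32 = 478.6 kmol.

479 kmol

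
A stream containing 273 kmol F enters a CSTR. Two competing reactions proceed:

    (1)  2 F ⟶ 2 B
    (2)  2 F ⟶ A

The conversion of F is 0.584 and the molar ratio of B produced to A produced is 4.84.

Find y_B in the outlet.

0.452

Conversion of F: F consumed = 0.584 × 273 = 159.4 kmol = 2ξ₁ + 2ξ₂.
Selectivity: 2ξ₁ / (1ξ₂) = 4.84 → ξ₁ = 2.42 ξ₂.
Substitute: (2·2.42 + 2) ξ₂ = 159.4 → ξ₂ = 23.31 kmol, ξ₁ = 56.41 kmol.
Outlet amounts (n = n₀ + Σ ν·ξ):
  F: 273 − 2(56.41) − 2(23.31) = 113.6
  B: 0 + 2(56.41) = 112.8
  A: 0 + 1(23.31) = 23.31
Total out = 249.7 kmol; y_B = 112.8 / 249.7 = 0.4518.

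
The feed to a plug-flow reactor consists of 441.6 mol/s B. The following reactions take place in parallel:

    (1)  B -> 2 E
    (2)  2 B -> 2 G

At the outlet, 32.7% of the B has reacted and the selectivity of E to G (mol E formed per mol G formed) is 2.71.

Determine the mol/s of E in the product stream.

Conversion of B: B consumed = 0.327 × 441.6 = 144.4 mol/s = 1ξ₁ + 2ξ₂.
Selectivity: 2ξ₁ / (2ξ₂) = 2.71 → ξ₁ = 2.71 ξ₂.
Substitute: (1·2.71 + 2) ξ₂ = 144.4 → ξ₂ = 30.66 mol/s, ξ₁ = 83.09 mol/s.
Outlet amounts (n = n₀ + Σ ν·ξ):
  B: 441.6 − 1(83.09) − 2(30.66) = 297.2
  E: 0 + 2(83.09) = 166.2
  G: 0 + 2(30.66) = 61.32

166 mol/s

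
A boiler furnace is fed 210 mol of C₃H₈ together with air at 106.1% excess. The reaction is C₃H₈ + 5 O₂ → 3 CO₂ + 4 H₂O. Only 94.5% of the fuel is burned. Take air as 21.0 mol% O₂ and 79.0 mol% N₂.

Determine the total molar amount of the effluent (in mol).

Stoichiometric O₂ = 5 × 210 = 1050 mol; O₂ fed = 1050 × 2.061 = 2164 mol.
N₂ fed = 2164 × 79/21 = 8141 mol.
Fuel reacted = 0.945 × 210 → ξ = 198.4 mol.
Outlet (n = n₀ + ν ξ):
  C₃H₈: 210 − 1(198.4) = 11.55
  O₂: 2164 − 5(198.4) = 1172
  N₂: 8141 (inert)
  CO₂: 0 + 3(198.4) = 595.3
  H₂O: 0 + 4(198.4) = 793.8
Total out = 11.55 + 1172 + 8141 + 595.3 + 793.8 = 10710 mol.

10700 mol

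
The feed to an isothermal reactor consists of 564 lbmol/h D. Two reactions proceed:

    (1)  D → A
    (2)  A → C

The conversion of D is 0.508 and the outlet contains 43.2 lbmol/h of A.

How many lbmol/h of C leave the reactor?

Conversion of D: D consumed = 1ξ₁ = 0.508 × 564 → ξ₁ = 286.5 lbmol/h.
A balance: n_A = 0 + 1ξ₁ − 1ξ₂ = 43.2 → ξ₂ = (1·286.5 − 43.2)/1 = 243.3 lbmol/h.
Outlet amounts (n = n₀ + Σ ν·ξ):
  D: 564 − 1(286.5) = 277.5
  A: 0 + 1(286.5) − 1(243.3) = 43.2
  C: 0 + 1(243.3) = 243.3

243 lbmol/h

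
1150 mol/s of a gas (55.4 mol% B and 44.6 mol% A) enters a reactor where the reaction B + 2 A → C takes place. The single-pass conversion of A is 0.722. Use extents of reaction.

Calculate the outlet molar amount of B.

A reacted = 0.722 × 512.9 = 370.3 mol/s; ν_A = −2, so ξ = 370.3/2 = 185.2 mol/s.
Outlet amounts (n = n₀ + ν ξ):
  B: 637.1 − 1(185.2) = 451.9
  A: 512.9 − 2(185.2) = 142.6
  C: 0 + 1(185.2) = 185.2

452 mol/s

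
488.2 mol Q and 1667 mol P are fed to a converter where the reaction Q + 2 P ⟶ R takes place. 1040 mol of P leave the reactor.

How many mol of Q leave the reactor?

For P: n = n₀ − 2ξ → 1040 = 1667 − 2ξ, giving ξ = 313.5 mol.
Outlet amounts (n = n₀ + ν ξ):
  Q: 488.2 − 1(313.5) = 174.7
  P: 1667 − 2(313.5) = 1040
  R: 0 + 1(313.5) = 313.5

175 mol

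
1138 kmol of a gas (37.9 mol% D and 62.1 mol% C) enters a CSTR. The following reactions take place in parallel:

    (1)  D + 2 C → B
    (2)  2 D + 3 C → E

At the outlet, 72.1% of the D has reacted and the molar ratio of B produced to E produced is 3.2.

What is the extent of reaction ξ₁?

ξ₁ = 191 kmol

Conversion of D: D consumed = 0.721 × 431.3 = 311 kmol = 1ξ₁ + 2ξ₂.
Selectivity: 1ξ₁ / (1ξ₂) = 3.2 → ξ₁ = 3.2 ξ₂.
Substitute: (1·3.2 + 2) ξ₂ = 311 → ξ₂ = 59.8 kmol, ξ₁ = 191.4 kmol.
Outlet amounts (n = n₀ + Σ ν·ξ):
  D: 431.3 − 1(191.4) − 2(59.8) = 120.3
  C: 706.7 − 2(191.4) − 3(59.8) = 144.6
  B: 0 + 1(191.4) = 191.4
  E: 0 + 1(59.8) = 59.8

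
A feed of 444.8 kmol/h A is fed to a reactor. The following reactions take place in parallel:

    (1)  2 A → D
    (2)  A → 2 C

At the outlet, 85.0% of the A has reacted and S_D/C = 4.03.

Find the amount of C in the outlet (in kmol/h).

44.2 kmol/h

Conversion of A: A consumed = 0.85 × 444.8 = 378.1 kmol/h = 2ξ₁ + 1ξ₂.
Selectivity: 1ξ₁ / (2ξ₂) = 4.03 → ξ₁ = 8.06 ξ₂.
Substitute: (2·8.06 + 1) ξ₂ = 378.1 → ξ₂ = 22.08 kmol/h, ξ₁ = 178 kmol/h.
Outlet amounts (n = n₀ + Σ ν·ξ):
  A: 444.8 − 2(178) − 1(22.08) = 66.72
  D: 0 + 1(178) = 178
  C: 0 + 2(22.08) = 44.17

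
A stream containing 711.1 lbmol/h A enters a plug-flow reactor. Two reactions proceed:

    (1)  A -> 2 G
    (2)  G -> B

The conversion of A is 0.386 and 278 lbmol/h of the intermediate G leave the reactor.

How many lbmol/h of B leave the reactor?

Conversion of A: A consumed = 1ξ₁ = 0.386 × 711.1 → ξ₁ = 274.5 lbmol/h.
G balance: n_G = 0 + 2ξ₁ − 1ξ₂ = 278 → ξ₂ = (2·274.5 − 278)/1 = 271 lbmol/h.
Outlet amounts (n = n₀ + Σ ν·ξ):
  A: 711.1 − 1(274.5) = 436.6
  G: 0 + 2(274.5) − 1(271) = 278
  B: 0 + 1(271) = 271

271 lbmol/h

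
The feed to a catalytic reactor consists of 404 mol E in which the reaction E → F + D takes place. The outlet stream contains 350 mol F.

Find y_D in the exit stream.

0.464

For F: n = n₀ + 1ξ → 350 = 0 + 1ξ, giving ξ = 350 mol.
Outlet amounts (n = n₀ + ν ξ):
  E: 404 − 1(350) = 54
  F: 0 + 1(350) = 350
  D: 0 + 1(350) = 350
Total out = 754 mol; y_D = 350 / 754 = 0.4642.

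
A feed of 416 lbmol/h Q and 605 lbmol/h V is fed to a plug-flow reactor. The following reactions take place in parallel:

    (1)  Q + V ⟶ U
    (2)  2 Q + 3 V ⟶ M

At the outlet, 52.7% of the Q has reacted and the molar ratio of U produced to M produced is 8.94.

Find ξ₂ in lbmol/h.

ξ₂ = 20 lbmol/h

Conversion of Q: Q consumed = 0.527 × 416 = 219.2 lbmol/h = 1ξ₁ + 2ξ₂.
Selectivity: 1ξ₁ / (1ξ₂) = 8.94 → ξ₁ = 8.94 ξ₂.
Substitute: (1·8.94 + 2) ξ₂ = 219.2 → ξ₂ = 20.04 lbmol/h, ξ₁ = 179.2 lbmol/h.
Outlet amounts (n = n₀ + Σ ν·ξ):
  Q: 416 − 1(179.2) − 2(20.04) = 196.8
  V: 605 − 1(179.2) − 3(20.04) = 365.7
  U: 0 + 1(179.2) = 179.2
  M: 0 + 1(20.04) = 20.04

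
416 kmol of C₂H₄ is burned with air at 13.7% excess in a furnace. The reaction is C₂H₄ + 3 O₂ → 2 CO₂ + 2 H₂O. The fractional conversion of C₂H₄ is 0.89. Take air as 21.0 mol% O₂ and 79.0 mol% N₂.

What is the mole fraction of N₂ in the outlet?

Stoichiometric O₂ = 3 × 416 = 1248 kmol; O₂ fed = 1248 × 1.137 = 1419 kmol.
N₂ fed = 1419 × 79/21 = 5338 kmol.
Fuel reacted = 0.89 × 416 → ξ = 370.2 kmol.
Outlet (n = n₀ + ν ξ):
  C₂H₄: 416 − 1(370.2) = 45.76
  O₂: 1419 − 3(370.2) = 308.3
  N₂: 5338 (inert)
  CO₂: 0 + 2(370.2) = 740.5
  H₂O: 0 + 2(370.2) = 740.5
Total out = 7173 kmol; y_N₂ = 5338 / 7173 = 0.7442.

0.744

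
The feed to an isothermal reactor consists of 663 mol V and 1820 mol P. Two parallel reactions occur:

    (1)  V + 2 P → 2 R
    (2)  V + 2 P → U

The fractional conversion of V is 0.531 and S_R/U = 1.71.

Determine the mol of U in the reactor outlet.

Conversion of V: V consumed = 0.531 × 663 = 352.1 mol = 1ξ₁ + 1ξ₂.
Selectivity: 2ξ₁ / (1ξ₂) = 1.71 → ξ₁ = 0.855 ξ₂.
Substitute: (1·0.855 + 1) ξ₂ = 352.1 → ξ₂ = 189.8 mol, ξ₁ = 162.3 mol.
Outlet amounts (n = n₀ + Σ ν·ξ):
  V: 663 − 1(162.3) − 1(189.8) = 310.9
  P: 1820 − 2(162.3) − 2(189.8) = 1116
  R: 0 + 2(162.3) = 324.5
  U: 0 + 1(189.8) = 189.8

190 mol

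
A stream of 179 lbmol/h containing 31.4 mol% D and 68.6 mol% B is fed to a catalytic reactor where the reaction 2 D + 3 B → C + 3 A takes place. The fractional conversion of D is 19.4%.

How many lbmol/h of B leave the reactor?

106 lbmol/h

D reacted = 0.194 × 56.21 = 10.9 lbmol/h; ν_D = −2, so ξ = 10.9/2 = 5.452 lbmol/h.
Outlet amounts (n = n₀ + ν ξ):
  D: 56.21 − 2(5.452) = 45.3
  B: 122.8 − 3(5.452) = 106.4
  C: 0 + 1(5.452) = 5.452
  A: 0 + 3(5.452) = 16.36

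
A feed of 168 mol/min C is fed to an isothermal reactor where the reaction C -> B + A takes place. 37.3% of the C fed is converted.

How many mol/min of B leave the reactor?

C reacted = 0.373 × 168 = 62.66 mol/min; ν_C = −1, so ξ = 62.66/1 = 62.66 mol/min.
Outlet amounts (n = n₀ + ν ξ):
  C: 168 − 1(62.66) = 105.3
  B: 0 + 1(62.66) = 62.66
  A: 0 + 1(62.66) = 62.66

62.7 mol/min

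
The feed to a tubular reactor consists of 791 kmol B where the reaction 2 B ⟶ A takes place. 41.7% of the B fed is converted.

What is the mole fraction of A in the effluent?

B reacted = 0.417 × 791 = 329.8 kmol; ν_B = −2, so ξ = 329.8/2 = 164.9 kmol.
Outlet amounts (n = n₀ + ν ξ):
  B: 791 − 2(164.9) = 461.2
  A: 0 + 1(164.9) = 164.9
Total out = 626.1 kmol; y_A = 164.9 / 626.1 = 0.2634.

0.263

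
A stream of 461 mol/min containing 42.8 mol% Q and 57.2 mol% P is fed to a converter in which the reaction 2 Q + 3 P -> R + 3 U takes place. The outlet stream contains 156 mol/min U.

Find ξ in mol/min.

ξ = 52 mol/min

For U: n = n₀ + 3ξ → 156 = 0 + 3ξ, giving ξ = 52 mol/min.
Outlet amounts (n = n₀ + ν ξ):
  Q: 197.3 − 2(52) = 93.31
  P: 263.7 − 3(52) = 107.7
  R: 0 + 1(52) = 52
  U: 0 + 3(52) = 156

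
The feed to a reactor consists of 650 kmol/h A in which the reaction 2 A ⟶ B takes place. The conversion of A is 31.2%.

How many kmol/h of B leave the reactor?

101 kmol/h

A reacted = 0.312 × 650 = 202.8 kmol/h; ν_A = −2, so ξ = 202.8/2 = 101.4 kmol/h.
Outlet amounts (n = n₀ + ν ξ):
  A: 650 − 2(101.4) = 447.2
  B: 0 + 1(101.4) = 101.4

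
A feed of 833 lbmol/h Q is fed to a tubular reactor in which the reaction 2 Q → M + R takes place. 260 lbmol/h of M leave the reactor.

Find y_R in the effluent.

For M: n = n₀ + 1ξ → 260 = 0 + 1ξ, giving ξ = 260 lbmol/h.
Outlet amounts (n = n₀ + ν ξ):
  Q: 833 − 2(260) = 313
  M: 0 + 1(260) = 260
  R: 0 + 1(260) = 260
Total out = 833 lbmol/h; y_R = 260 / 833 = 0.3121.

0.312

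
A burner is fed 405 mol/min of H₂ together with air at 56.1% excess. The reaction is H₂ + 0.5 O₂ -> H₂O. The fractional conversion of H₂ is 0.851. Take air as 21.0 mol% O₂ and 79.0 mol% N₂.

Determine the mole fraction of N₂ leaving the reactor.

Stoichiometric O₂ = 0.5 × 405 = 202.5 mol/min; O₂ fed = 202.5 × 1.561 = 316.1 mol/min.
N₂ fed = 316.1 × 79/21 = 1189 mol/min.
Fuel reacted = 0.851 × 405 → ξ = 344.7 mol/min.
Outlet (n = n₀ + ν ξ):
  H₂: 405 − 1(344.7) = 60.35
  O₂: 316.1 − 0.5(344.7) = 143.8
  N₂: 1189 (inert)
  H₂O: 0 + 1(344.7) = 344.7
Total out = 1738 mol/min; y_N₂ = 1189 / 1738 = 0.6842.

0.684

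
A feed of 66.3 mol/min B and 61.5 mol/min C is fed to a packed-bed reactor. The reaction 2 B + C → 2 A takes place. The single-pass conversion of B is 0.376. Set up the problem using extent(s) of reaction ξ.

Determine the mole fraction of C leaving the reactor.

0.425

B reacted = 0.376 × 66.3 = 24.93 mol/min; ν_B = −2, so ξ = 24.93/2 = 12.46 mol/min.
Outlet amounts (n = n₀ + ν ξ):
  B: 66.3 − 2(12.46) = 41.37
  C: 61.5 − 1(12.46) = 49.04
  A: 0 + 2(12.46) = 24.93
Total out = 115.3 mol/min; y_C = 49.04 / 115.3 = 0.4252.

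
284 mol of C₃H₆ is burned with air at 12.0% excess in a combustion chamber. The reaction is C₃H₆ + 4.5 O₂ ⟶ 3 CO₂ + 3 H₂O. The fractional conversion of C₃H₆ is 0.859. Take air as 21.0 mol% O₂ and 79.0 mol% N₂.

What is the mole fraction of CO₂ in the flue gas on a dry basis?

0.113

Stoichiometric O₂ = 4.5 × 284 = 1278 mol; O₂ fed = 1278 × 1.120 = 1431 mol.
N₂ fed = 1431 × 79/21 = 5385 mol.
Fuel reacted = 0.859 × 284 → ξ = 244 mol.
Outlet (n = n₀ + ν ξ):
  C₃H₆: 284 − 1(244) = 40.04
  O₂: 1431 − 4.5(244) = 333.6
  N₂: 5385 (inert)
  CO₂: 0 + 3(244) = 731.9
  H₂O: 0 + 3(244) = 731.9
Dry total = 6490 mol; y_CO₂ (dry) = 731.9 / 6490 = 0.1128.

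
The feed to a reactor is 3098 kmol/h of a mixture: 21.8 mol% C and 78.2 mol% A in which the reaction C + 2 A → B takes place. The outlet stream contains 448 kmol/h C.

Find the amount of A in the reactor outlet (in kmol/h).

1970 kmol/h

For C: n = n₀ − 1ξ → 448 = 675.4 − 1ξ, giving ξ = 227.4 kmol/h.
Outlet amounts (n = n₀ + ν ξ):
  C: 675.4 − 1(227.4) = 448
  A: 2423 − 2(227.4) = 1968
  B: 0 + 1(227.4) = 227.4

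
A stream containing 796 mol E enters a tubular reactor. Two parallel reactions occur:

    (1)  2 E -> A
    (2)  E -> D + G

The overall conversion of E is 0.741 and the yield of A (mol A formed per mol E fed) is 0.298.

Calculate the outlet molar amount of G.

Yield of A: 1ξ₁ / 796 = 0.298 → ξ₁ = 237.2 mol.
Conversion of E: 2ξ₁ + 1ξ₂ = 0.741 × 796 = 589.8 → ξ₂ = 115.4 mol.
Outlet amounts (n = n₀ + Σ ν·ξ):
  E: 796 − 2(237.2) − 1(115.4) = 206.2
  A: 0 + 1(237.2) = 237.2
  D: 0 + 1(115.4) = 115.4
  G: 0 + 1(115.4) = 115.4

115 mol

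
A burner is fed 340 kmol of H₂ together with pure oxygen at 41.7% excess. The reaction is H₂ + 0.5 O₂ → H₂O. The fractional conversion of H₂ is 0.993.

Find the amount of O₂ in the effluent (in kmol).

72.1 kmol

Stoichiometric O₂ = 0.5 × 340 = 170 kmol; O₂ fed = 170 × 1.417 = 240.9 kmol.
Fuel reacted = 0.993 × 340 → ξ = 337.6 kmol.
Outlet (n = n₀ + ν ξ):
  H₂: 340 − 1(337.6) = 2.38
  O₂: 240.9 − 0.5(337.6) = 72.08
  H₂O: 0 + 1(337.6) = 337.6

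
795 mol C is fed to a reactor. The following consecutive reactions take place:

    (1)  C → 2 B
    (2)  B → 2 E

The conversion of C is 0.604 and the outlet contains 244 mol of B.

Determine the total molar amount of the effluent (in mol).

1990 mol

Conversion of C: C consumed = 1ξ₁ = 0.604 × 795 → ξ₁ = 480.2 mol.
B balance: n_B = 0 + 2ξ₁ − 1ξ₂ = 244 → ξ₂ = (2·480.2 − 244)/1 = 716.4 mol.
Outlet amounts (n = n₀ + Σ ν·ξ):
  C: 795 − 1(480.2) = 314.8
  B: 0 + 2(480.2) − 1(716.4) = 244
  E: 0 + 2(716.4) = 1433
Total out = 314.8 + 244 + 1433 = 1992 mol.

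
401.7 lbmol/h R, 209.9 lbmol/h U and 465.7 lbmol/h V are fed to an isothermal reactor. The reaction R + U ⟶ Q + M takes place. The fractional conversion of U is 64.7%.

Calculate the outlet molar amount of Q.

U reacted = 0.647 × 209.9 = 135.8 lbmol/h; ν_U = −1, so ξ = 135.8/1 = 135.8 lbmol/h.
Outlet amounts (n = n₀ + ν ξ):
  R: 401.7 − 1(135.8) = 265.9
  U: 209.9 − 1(135.8) = 74.09
  Q: 0 + 1(135.8) = 135.8
  M: 0 + 1(135.8) = 135.8
  V: 465.7 (inert)

136 lbmol/h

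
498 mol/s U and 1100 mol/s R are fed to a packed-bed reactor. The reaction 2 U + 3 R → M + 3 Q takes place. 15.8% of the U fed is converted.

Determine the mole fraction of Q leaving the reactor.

U reacted = 0.158 × 498 = 78.68 mol/s; ν_U = −2, so ξ = 78.68/2 = 39.34 mol/s.
Outlet amounts (n = n₀ + ν ξ):
  U: 498 − 2(39.34) = 419.3
  R: 1100 − 3(39.34) = 982
  M: 0 + 1(39.34) = 39.34
  Q: 0 + 3(39.34) = 118
Total out = 1559 mol/s; y_Q = 118 / 1559 = 0.07572.

0.0757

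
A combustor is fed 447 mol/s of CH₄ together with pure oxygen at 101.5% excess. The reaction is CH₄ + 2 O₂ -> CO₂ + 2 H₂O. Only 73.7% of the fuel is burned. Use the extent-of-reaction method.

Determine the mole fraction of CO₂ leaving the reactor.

Stoichiometric O₂ = 2 × 447 = 894 mol/s; O₂ fed = 894 × 2.015 = 1801 mol/s.
Fuel reacted = 0.737 × 447 → ξ = 329.4 mol/s.
Outlet (n = n₀ + ν ξ):
  CH₄: 447 − 1(329.4) = 117.6
  O₂: 1801 − 2(329.4) = 1143
  CO₂: 0 + 1(329.4) = 329.4
  H₂O: 0 + 2(329.4) = 658.9
Total out = 2248 mol/s; y_CO₂ = 329.4 / 2248 = 0.1465.

0.147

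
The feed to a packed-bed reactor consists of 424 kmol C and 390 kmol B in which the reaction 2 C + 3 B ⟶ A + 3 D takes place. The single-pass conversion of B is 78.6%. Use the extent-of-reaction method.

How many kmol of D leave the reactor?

B reacted = 0.786 × 390 = 306.5 kmol; ν_B = −3, so ξ = 306.5/3 = 102.2 kmol.
Outlet amounts (n = n₀ + ν ξ):
  C: 424 − 2(102.2) = 219.6
  B: 390 − 3(102.2) = 83.46
  A: 0 + 1(102.2) = 102.2
  D: 0 + 3(102.2) = 306.5

307 kmol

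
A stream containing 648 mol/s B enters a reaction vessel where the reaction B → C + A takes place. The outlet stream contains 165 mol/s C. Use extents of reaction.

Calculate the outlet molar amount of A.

For C: n = n₀ + 1ξ → 165 = 0 + 1ξ, giving ξ = 165 mol/s.
Outlet amounts (n = n₀ + ν ξ):
  B: 648 − 1(165) = 483
  C: 0 + 1(165) = 165
  A: 0 + 1(165) = 165

165 mol/s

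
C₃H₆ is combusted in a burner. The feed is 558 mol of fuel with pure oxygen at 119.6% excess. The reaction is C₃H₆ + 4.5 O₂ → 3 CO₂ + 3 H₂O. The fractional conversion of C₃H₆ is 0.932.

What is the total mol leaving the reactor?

6330 mol

Stoichiometric O₂ = 4.5 × 558 = 2511 mol; O₂ fed = 2511 × 2.196 = 5514 mol.
Fuel reacted = 0.932 × 558 → ξ = 520.1 mol.
Outlet (n = n₀ + ν ξ):
  C₃H₆: 558 − 1(520.1) = 37.94
  O₂: 5514 − 4.5(520.1) = 3174
  CO₂: 0 + 3(520.1) = 1560
  H₂O: 0 + 3(520.1) = 1560
Total out = 37.94 + 3174 + 1560 + 1560 = 6332 mol.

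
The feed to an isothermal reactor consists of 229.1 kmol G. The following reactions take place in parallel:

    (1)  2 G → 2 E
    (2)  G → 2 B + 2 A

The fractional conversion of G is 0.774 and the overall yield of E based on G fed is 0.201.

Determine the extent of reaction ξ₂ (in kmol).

ξ₂ = 131 kmol

Yield of E: 2ξ₁ / 229.1 = 0.201 → ξ₁ = 23.02 kmol.
Conversion of G: 2ξ₁ + 1ξ₂ = 0.774 × 229.1 = 177.3 → ξ₂ = 131.3 kmol.
Outlet amounts (n = n₀ + Σ ν·ξ):
  G: 229.1 − 2(23.02) − 1(131.3) = 51.78
  E: 0 + 2(23.02) = 46.05
  B: 0 + 2(131.3) = 262.5
  A: 0 + 2(131.3) = 262.5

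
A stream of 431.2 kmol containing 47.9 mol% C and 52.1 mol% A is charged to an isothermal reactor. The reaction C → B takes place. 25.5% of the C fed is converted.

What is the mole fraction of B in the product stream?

0.122

C reacted = 0.255 × 206.5 = 52.67 kmol; ν_C = −1, so ξ = 52.67/1 = 52.67 kmol.
Outlet amounts (n = n₀ + ν ξ):
  C: 206.5 − 1(52.67) = 153.9
  B: 0 + 1(52.67) = 52.67
  A: 224.7 (inert)
Total out = 431.2 kmol; y_B = 52.67 / 431.2 = 0.1221.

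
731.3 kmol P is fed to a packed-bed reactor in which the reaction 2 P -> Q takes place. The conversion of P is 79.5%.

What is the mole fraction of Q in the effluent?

0.66

P reacted = 0.795 × 731.3 = 581.4 kmol; ν_P = −2, so ξ = 581.4/2 = 290.7 kmol.
Outlet amounts (n = n₀ + ν ξ):
  P: 731.3 − 2(290.7) = 149.9
  Q: 0 + 1(290.7) = 290.7
Total out = 440.6 kmol; y_Q = 290.7 / 440.6 = 0.6598.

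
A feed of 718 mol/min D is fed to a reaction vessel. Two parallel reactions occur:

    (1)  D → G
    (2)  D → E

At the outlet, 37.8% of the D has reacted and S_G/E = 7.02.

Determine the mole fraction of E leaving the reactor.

0.0471

Conversion of D: D consumed = 0.378 × 718 = 271.4 mol/min = 1ξ₁ + 1ξ₂.
Selectivity: 1ξ₁ / (1ξ₂) = 7.02 → ξ₁ = 7.02 ξ₂.
Substitute: (1·7.02 + 1) ξ₂ = 271.4 → ξ₂ = 33.84 mol/min, ξ₁ = 237.6 mol/min.
Outlet amounts (n = n₀ + Σ ν·ξ):
  D: 718 − 1(237.6) − 1(33.84) = 446.6
  G: 0 + 1(237.6) = 237.6
  E: 0 + 1(33.84) = 33.84
Total out = 718 mol/min; y_E = 33.84 / 718 = 0.04713.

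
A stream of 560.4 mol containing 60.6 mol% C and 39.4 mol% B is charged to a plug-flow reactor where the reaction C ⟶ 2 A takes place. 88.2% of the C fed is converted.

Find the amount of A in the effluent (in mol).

C reacted = 0.882 × 339.6 = 299.5 mol; ν_C = −1, so ξ = 299.5/1 = 299.5 mol.
Outlet amounts (n = n₀ + ν ξ):
  C: 339.6 − 1(299.5) = 40.07
  A: 0 + 2(299.5) = 599.1
  B: 220.8 (inert)

599 mol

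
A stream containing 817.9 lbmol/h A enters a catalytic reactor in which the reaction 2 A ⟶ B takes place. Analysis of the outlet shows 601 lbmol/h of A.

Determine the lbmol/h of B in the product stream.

For A: n = n₀ − 2ξ → 601 = 817.9 − 2ξ, giving ξ = 108.4 lbmol/h.
Outlet amounts (n = n₀ + ν ξ):
  A: 817.9 − 2(108.4) = 601
  B: 0 + 1(108.4) = 108.4

108 lbmol/h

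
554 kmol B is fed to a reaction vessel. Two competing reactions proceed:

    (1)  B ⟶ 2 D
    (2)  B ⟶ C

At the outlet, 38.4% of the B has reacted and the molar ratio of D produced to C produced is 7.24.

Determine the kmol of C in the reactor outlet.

46 kmol

Conversion of B: B consumed = 0.384 × 554 = 212.7 kmol = 1ξ₁ + 1ξ₂.
Selectivity: 2ξ₁ / (1ξ₂) = 7.24 → ξ₁ = 3.62 ξ₂.
Substitute: (1·3.62 + 1) ξ₂ = 212.7 → ξ₂ = 46.05 kmol, ξ₁ = 166.7 kmol.
Outlet amounts (n = n₀ + Σ ν·ξ):
  B: 554 − 1(166.7) − 1(46.05) = 341.3
  D: 0 + 2(166.7) = 333.4
  C: 0 + 1(46.05) = 46.05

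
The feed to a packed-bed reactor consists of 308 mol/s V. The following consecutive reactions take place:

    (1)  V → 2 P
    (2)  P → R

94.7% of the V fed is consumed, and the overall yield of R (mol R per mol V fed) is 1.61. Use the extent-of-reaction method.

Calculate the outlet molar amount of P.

87.5 mol/s

Conversion of V: V consumed = 1ξ₁ = 0.947 × 308 → ξ₁ = 291.7 mol/s.
Yield of R: 1ξ₂ / 308 = 1.61 → ξ₂ = 495.9 mol/s.
Outlet amounts (n = n₀ + Σ ν·ξ):
  V: 308 − 1(291.7) = 16.32
  P: 0 + 2(291.7) − 1(495.9) = 87.47
  R: 0 + 1(495.9) = 495.9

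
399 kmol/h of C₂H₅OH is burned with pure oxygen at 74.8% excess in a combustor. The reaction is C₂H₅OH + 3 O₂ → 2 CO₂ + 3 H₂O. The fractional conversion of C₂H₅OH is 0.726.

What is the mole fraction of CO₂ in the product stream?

Stoichiometric O₂ = 3 × 399 = 1197 kmol/h; O₂ fed = 1197 × 1.748 = 2092 kmol/h.
Fuel reacted = 0.726 × 399 → ξ = 289.7 kmol/h.
Outlet (n = n₀ + ν ξ):
  C₂H₅OH: 399 − 1(289.7) = 109.3
  O₂: 2092 − 3(289.7) = 1223
  CO₂: 0 + 2(289.7) = 579.3
  H₂O: 0 + 3(289.7) = 869
Total out = 2781 kmol/h; y_CO₂ = 579.3 / 2781 = 0.2083.

0.208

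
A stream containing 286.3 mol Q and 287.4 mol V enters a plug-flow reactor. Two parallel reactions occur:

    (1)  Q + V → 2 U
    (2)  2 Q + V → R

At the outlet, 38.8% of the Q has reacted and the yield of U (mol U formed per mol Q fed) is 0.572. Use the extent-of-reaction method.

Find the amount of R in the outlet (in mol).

Yield of U: 2ξ₁ / 286.3 = 0.572 → ξ₁ = 81.88 mol.
Conversion of Q: 1ξ₁ + 2ξ₂ = 0.388 × 286.3 = 111.1 → ξ₂ = 14.6 mol.
Outlet amounts (n = n₀ + Σ ν·ξ):
  Q: 286.3 − 1(81.88) − 2(14.6) = 175.2
  V: 287.4 − 1(81.88) − 1(14.6) = 190.9
  U: 0 + 2(81.88) = 163.8
  R: 0 + 1(14.6) = 14.6

14.6 mol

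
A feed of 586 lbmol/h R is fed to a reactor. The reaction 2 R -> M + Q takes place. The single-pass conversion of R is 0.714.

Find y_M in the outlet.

R reacted = 0.714 × 586 = 418.4 lbmol/h; ν_R = −2, so ξ = 418.4/2 = 209.2 lbmol/h.
Outlet amounts (n = n₀ + ν ξ):
  R: 586 − 2(209.2) = 167.6
  M: 0 + 1(209.2) = 209.2
  Q: 0 + 1(209.2) = 209.2
Total out = 586 lbmol/h; y_M = 209.2 / 586 = 0.357.

0.357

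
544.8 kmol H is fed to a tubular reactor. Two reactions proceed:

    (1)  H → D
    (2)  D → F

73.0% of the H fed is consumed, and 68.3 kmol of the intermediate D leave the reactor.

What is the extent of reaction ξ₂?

Conversion of H: H consumed = 1ξ₁ = 0.73 × 544.8 → ξ₁ = 397.7 kmol.
D balance: n_D = 0 + 1ξ₁ − 1ξ₂ = 68.3 → ξ₂ = (1·397.7 − 68.3)/1 = 329.4 kmol.
Outlet amounts (n = n₀ + Σ ν·ξ):
  H: 544.8 − 1(397.7) = 147.1
  D: 0 + 1(397.7) − 1(329.4) = 68.3
  F: 0 + 1(329.4) = 329.4

ξ₂ = 329 kmol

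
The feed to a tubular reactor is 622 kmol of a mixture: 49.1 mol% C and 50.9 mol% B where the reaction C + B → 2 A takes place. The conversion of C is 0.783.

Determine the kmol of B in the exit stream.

C reacted = 0.783 × 305.4 = 239.1 kmol; ν_C = −1, so ξ = 239.1/1 = 239.1 kmol.
Outlet amounts (n = n₀ + ν ξ):
  C: 305.4 − 1(239.1) = 66.27
  B: 316.6 − 1(239.1) = 77.47
  A: 0 + 2(239.1) = 478.3

77.5 kmol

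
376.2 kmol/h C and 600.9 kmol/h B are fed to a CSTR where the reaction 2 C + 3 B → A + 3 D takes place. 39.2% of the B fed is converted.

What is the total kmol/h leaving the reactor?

B reacted = 0.392 × 600.9 = 235.6 kmol/h; ν_B = −3, so ξ = 235.6/3 = 78.52 kmol/h.
Outlet amounts (n = n₀ + ν ξ):
  C: 376.2 − 2(78.52) = 219.2
  B: 600.9 − 3(78.52) = 365.3
  A: 0 + 1(78.52) = 78.52
  D: 0 + 3(78.52) = 235.6
Total out = 219.2 + 365.3 + 78.52 + 235.6 = 898.6 kmol/h.

899 kmol/h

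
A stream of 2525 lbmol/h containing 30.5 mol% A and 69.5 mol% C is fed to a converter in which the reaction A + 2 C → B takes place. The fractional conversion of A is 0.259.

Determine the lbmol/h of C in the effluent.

1360 lbmol/h

A reacted = 0.259 × 770.1 = 199.5 lbmol/h; ν_A = −1, so ξ = 199.5/1 = 199.5 lbmol/h.
Outlet amounts (n = n₀ + ν ξ):
  A: 770.1 − 1(199.5) = 570.7
  C: 1755 − 2(199.5) = 1356
  B: 0 + 1(199.5) = 199.5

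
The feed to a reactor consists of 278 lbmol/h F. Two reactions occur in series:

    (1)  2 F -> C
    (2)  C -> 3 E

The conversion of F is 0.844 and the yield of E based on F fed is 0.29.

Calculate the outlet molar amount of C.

90.4 lbmol/h

Conversion of F: F consumed = 2ξ₁ = 0.844 × 278 → ξ₁ = 117.3 lbmol/h.
Yield of E: 3ξ₂ / 278 = 0.29 → ξ₂ = 26.87 lbmol/h.
Outlet amounts (n = n₀ + Σ ν·ξ):
  F: 278 − 2(117.3) = 43.37
  C: 0 + 1(117.3) − 1(26.87) = 90.44
  E: 0 + 3(26.87) = 80.62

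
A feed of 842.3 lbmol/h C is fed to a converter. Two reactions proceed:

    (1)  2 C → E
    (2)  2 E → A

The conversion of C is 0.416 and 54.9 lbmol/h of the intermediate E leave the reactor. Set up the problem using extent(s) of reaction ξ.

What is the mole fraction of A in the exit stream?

0.0991

Conversion of C: C consumed = 2ξ₁ = 0.416 × 842.3 → ξ₁ = 175.2 lbmol/h.
E balance: n_E = 0 + 1ξ₁ − 2ξ₂ = 54.9 → ξ₂ = (1·175.2 − 54.9)/2 = 60.15 lbmol/h.
Outlet amounts (n = n₀ + Σ ν·ξ):
  C: 842.3 − 2(175.2) = 491.9
  E: 0 + 1(175.2) − 2(60.15) = 54.9
  A: 0 + 1(60.15) = 60.15
Total out = 607 lbmol/h; y_A = 60.15 / 607 = 0.0991.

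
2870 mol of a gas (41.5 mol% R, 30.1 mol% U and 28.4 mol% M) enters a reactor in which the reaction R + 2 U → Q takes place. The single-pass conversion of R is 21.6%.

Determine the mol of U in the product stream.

R reacted = 0.216 × 1191 = 257.3 mol; ν_R = −1, so ξ = 257.3/1 = 257.3 mol.
Outlet amounts (n = n₀ + ν ξ):
  R: 1191 − 1(257.3) = 933.8
  U: 863.9 − 2(257.3) = 349.3
  Q: 0 + 1(257.3) = 257.3
  M: 815.1 (inert)

349 mol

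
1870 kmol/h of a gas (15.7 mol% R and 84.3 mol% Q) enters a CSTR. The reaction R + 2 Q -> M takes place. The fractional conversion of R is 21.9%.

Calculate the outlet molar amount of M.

R reacted = 0.219 × 293.6 = 64.3 kmol/h; ν_R = −1, so ξ = 64.3/1 = 64.3 kmol/h.
Outlet amounts (n = n₀ + ν ξ):
  R: 293.6 − 1(64.3) = 229.3
  Q: 1576 − 2(64.3) = 1448
  M: 0 + 1(64.3) = 64.3

64.3 kmol/h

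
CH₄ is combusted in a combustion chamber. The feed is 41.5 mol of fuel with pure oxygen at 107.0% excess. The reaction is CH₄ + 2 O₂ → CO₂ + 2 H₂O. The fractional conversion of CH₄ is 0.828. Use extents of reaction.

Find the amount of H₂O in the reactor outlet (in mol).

68.7 mol

Stoichiometric O₂ = 2 × 41.5 = 83 mol; O₂ fed = 83 × 2.070 = 171.8 mol.
Fuel reacted = 0.828 × 41.5 → ξ = 34.36 mol.
Outlet (n = n₀ + ν ξ):
  CH₄: 41.5 − 1(34.36) = 7.138
  O₂: 171.8 − 2(34.36) = 103.1
  CO₂: 0 + 1(34.36) = 34.36
  H₂O: 0 + 2(34.36) = 68.72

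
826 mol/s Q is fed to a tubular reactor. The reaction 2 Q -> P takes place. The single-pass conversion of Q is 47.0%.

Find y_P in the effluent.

Q reacted = 0.47 × 826 = 388.2 mol/s; ν_Q = −2, so ξ = 388.2/2 = 194.1 mol/s.
Outlet amounts (n = n₀ + ν ξ):
  Q: 826 − 2(194.1) = 437.8
  P: 0 + 1(194.1) = 194.1
Total out = 631.9 mol/s; y_P = 194.1 / 631.9 = 0.3072.

0.307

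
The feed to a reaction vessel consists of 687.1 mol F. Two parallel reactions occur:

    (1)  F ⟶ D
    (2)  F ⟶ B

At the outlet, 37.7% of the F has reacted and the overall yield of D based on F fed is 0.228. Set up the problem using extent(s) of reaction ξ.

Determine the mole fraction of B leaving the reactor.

Yield of D: 1ξ₁ / 687.1 = 0.228 → ξ₁ = 156.7 mol.
Conversion of F: 1ξ₁ + 1ξ₂ = 0.377 × 687.1 = 259 → ξ₂ = 102.4 mol.
Outlet amounts (n = n₀ + Σ ν·ξ):
  F: 687.1 − 1(156.7) − 1(102.4) = 428.1
  D: 0 + 1(156.7) = 156.7
  B: 0 + 1(102.4) = 102.4
Total out = 687.1 mol; y_B = 102.4 / 687.1 = 0.149.

0.149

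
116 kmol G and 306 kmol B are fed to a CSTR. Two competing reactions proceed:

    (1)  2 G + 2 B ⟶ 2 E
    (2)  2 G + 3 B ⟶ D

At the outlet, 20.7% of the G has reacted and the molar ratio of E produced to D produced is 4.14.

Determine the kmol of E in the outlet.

16.2 kmol

Conversion of G: G consumed = 0.207 × 116 = 24.01 kmol = 2ξ₁ + 2ξ₂.
Selectivity: 2ξ₁ / (1ξ₂) = 4.14 → ξ₁ = 2.07 ξ₂.
Substitute: (2·2.07 + 2) ξ₂ = 24.01 → ξ₂ = 3.911 kmol, ξ₁ = 8.095 kmol.
Outlet amounts (n = n₀ + Σ ν·ξ):
  G: 116 − 2(8.095) − 2(3.911) = 91.99
  B: 306 − 2(8.095) − 3(3.911) = 278.1
  E: 0 + 2(8.095) = 16.19
  D: 0 + 1(3.911) = 3.911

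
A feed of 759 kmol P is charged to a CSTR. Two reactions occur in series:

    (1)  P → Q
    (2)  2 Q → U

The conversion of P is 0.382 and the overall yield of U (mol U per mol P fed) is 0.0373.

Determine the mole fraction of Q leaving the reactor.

0.319

Conversion of P: P consumed = 1ξ₁ = 0.382 × 759 → ξ₁ = 289.9 kmol.
Yield of U: 1ξ₂ / 759 = 0.0373 → ξ₂ = 28.31 kmol.
Outlet amounts (n = n₀ + Σ ν·ξ):
  P: 759 − 1(289.9) = 469.1
  Q: 0 + 1(289.9) − 2(28.31) = 233.3
  U: 0 + 1(28.31) = 28.31
Total out = 730.7 kmol; y_Q = 233.3 / 730.7 = 0.3193.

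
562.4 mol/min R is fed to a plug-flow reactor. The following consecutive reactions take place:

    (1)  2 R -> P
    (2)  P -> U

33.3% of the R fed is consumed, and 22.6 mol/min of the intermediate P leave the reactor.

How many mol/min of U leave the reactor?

Conversion of R: R consumed = 2ξ₁ = 0.333 × 562.4 → ξ₁ = 93.64 mol/min.
P balance: n_P = 0 + 1ξ₁ − 1ξ₂ = 22.6 → ξ₂ = (1·93.64 − 22.6)/1 = 71.04 mol/min.
Outlet amounts (n = n₀ + Σ ν·ξ):
  R: 562.4 − 2(93.64) = 375.1
  P: 0 + 1(93.64) − 1(71.04) = 22.6
  U: 0 + 1(71.04) = 71.04

71 mol/min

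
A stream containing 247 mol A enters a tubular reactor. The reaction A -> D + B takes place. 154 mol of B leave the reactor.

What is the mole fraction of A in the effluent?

0.232

For B: n = n₀ + 1ξ → 154 = 0 + 1ξ, giving ξ = 154 mol.
Outlet amounts (n = n₀ + ν ξ):
  A: 247 − 1(154) = 93
  D: 0 + 1(154) = 154
  B: 0 + 1(154) = 154
Total out = 401 mol; y_A = 93 / 401 = 0.2319.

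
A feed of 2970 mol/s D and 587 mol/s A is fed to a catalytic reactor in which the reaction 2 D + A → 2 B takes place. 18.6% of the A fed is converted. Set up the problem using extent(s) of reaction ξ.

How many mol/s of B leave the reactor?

218 mol/s

A reacted = 0.186 × 587 = 109.2 mol/s; ν_A = −1, so ξ = 109.2/1 = 109.2 mol/s.
Outlet amounts (n = n₀ + ν ξ):
  D: 2970 − 2(109.2) = 2752
  A: 587 − 1(109.2) = 477.8
  B: 0 + 2(109.2) = 218.4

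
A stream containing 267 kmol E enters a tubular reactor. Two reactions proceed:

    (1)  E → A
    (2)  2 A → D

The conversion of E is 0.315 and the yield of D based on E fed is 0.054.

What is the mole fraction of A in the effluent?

0.219

Conversion of E: E consumed = 1ξ₁ = 0.315 × 267 → ξ₁ = 84.11 kmol.
Yield of D: 1ξ₂ / 267 = 0.054 → ξ₂ = 14.42 kmol.
Outlet amounts (n = n₀ + Σ ν·ξ):
  E: 267 − 1(84.11) = 182.9
  A: 0 + 1(84.11) − 2(14.42) = 55.27
  D: 0 + 1(14.42) = 14.42
Total out = 252.6 kmol; y_A = 55.27 / 252.6 = 0.2188.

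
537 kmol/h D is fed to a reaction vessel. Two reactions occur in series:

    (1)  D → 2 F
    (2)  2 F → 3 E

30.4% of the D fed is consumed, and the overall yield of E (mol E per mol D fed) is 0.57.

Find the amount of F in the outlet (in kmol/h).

122 kmol/h

Conversion of D: D consumed = 1ξ₁ = 0.304 × 537 → ξ₁ = 163.2 kmol/h.
Yield of E: 3ξ₂ / 537 = 0.57 → ξ₂ = 102 kmol/h.
Outlet amounts (n = n₀ + Σ ν·ξ):
  D: 537 − 1(163.2) = 373.8
  F: 0 + 2(163.2) − 2(102) = 122.4
  E: 0 + 3(102) = 306.1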